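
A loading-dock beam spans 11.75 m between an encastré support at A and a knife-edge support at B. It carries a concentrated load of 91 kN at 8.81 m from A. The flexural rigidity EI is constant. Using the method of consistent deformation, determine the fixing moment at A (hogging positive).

Choose R_B as the redundant. The primary structure is the cantilever fixed at A.
Primary-structure tip deflection at B by superposition:
  point load 91 at a = 8.81: Pa²(3L − a)/(6EI) = 31125/EI
Flexibility coefficient — unit upward force at B: δ_{BB} = L³/(3EI) = 540.7/EI.
The prop prevents deflection at B: R_B = δ_0/δ_{BB} = 31125/540.7 = 57.56 kN.
Moment equilibrium about A: M_A = Σ(load moments about A) − R_B·L = 801.7 − 57.56×11.75 = 125.4 kN·m.

M_A = 125.4 kN·m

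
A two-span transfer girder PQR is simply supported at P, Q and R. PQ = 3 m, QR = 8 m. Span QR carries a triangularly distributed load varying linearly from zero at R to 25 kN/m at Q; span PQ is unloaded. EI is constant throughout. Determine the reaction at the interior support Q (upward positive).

Take M_Q as the redundant. Released structure: two simple spans PQ and QR with a hinge at Q.
Discontinuity in slope at Q on the released structure — sum the simple-span end rotations:
  span QR: triangular load, peak 25: w₀L³/(45EI) = 284.4/EI
  relative rotation θ_0 = (0 + 284.4)/EI = 284.4/EI
A unit hogging moment at Q produces rotation L₁/(3EI) + L₂/(3EI) = 3.667/EI.
Compatibility: M_Q·(L₁+L₂)/(3EI) = θ_0, giving M_Q = 77.58 kN·m (hogging).
Span PQ, ΣM about P with M_Q applied at Q: R_Q^{PQ}·3 = 0 + 77.58, so R_Q^{PQ} = 25.86 kN and R_P = 0 − 25.86 = -25.86 kN.
Span QR, ΣM about R: R_Q^{QR}·8 = 533.3 + 77.58, so R_Q^{QR} = 76.36 kN and R_R = 100 − 76.36 = 23.64 kN.
R_Q = 25.86 + 76.36 = 102.2 kN.

R_Q = 102.2 kN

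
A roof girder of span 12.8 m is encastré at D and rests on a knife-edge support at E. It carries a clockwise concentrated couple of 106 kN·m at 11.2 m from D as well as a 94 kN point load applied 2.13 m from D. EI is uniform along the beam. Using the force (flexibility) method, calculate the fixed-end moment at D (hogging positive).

M_D = 102.5 kN·m

Choose R_E as the redundant. The primary structure is the cantilever fixed at D.
Deflection at E on the released cantilever, summing each load's contribution:
  clockwise couple 106 at a = 11.2: M₀a(2L − a)/(2EI) = 8548/EI
  point load 94 at a = 2.13: Pa²(3L − a)/(6EI) = 2578/EI
  δ_0 = 11126/EI
Tip deflection under a unit load at E: L³/(3EI) = 699.1/EI.
The prop prevents deflection at E: R_E = δ_0/δ_{EE} = 11126/699.1 = 15.92 kN.
Moment equilibrium about D: M_D = Σ(load moments about D) − R_E·L = 306.2 − 15.92×12.8 = 102.5 kN·m.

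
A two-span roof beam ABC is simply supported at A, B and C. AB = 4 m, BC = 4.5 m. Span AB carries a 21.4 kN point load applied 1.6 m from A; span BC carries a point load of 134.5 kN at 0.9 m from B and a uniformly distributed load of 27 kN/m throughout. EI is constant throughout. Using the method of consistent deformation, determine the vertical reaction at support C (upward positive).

R_C = 67.85 kN

Release continuity at B by inserting a hinge; the redundant is the internal moment M_B. The primary structure is two simply-supported spans AB and BC.
End slopes at the hinge B, treating each span as simply supported:
  span AB: point load 21.4 at a = 1.6: Pab(L + a)/(6LEI) = 19.17/EI
  span BC: point load 134.5 at a = 0.9: Pab(L + b)/(6LEI) = 130.7/EI
  span BC: UDL 27: wL³/(24EI) = 102.5/EI
  relative rotation θ_0 = (19.17 + 233.2)/EI = 252.4/EI
A unit hogging moment at B produces rotation L₁/(3EI) + L₂/(3EI) = 2.833/EI.
Slope continuity at B: θ_0 = M_B·2.833/EI, so M_B = 252.4/2.833 = 89.09 kN·m (hogging).
Span BC, ΣM about C: R_B^{BC}·4.5 = 757.6 + 89.09, so R_B^{BC} = 188.1 kN and R_C = 256 − 188.1 = 67.85 kN.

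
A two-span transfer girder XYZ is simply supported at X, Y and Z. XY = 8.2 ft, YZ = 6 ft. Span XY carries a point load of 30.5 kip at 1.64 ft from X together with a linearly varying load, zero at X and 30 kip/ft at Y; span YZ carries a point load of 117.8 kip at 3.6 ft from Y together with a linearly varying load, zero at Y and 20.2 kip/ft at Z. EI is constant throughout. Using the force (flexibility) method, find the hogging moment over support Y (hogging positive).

M_Y = 159.6 kip·ft

Insert a hinge at Y; M_Y is the redundant, and each span becomes simply supported.
End slopes at the hinge Y, treating each span as simply supported:
  span XY: point load 30.5 at a = 1.64: Pab(L + a)/(6LEI) = 65.63/EI
  span XY: triangular load, peak 30: w₀L³/(45EI) = 367.6/EI
  span YZ: point load 117.8 at a = 3.6: Pab(L + b)/(6LEI) = 237.5/EI
  span YZ: triangular load, peak 20.2: 7w₀L³/(360EI) = 84.84/EI
  relative rotation θ_0 = (433.2 + 322.3)/EI = 755.5/EI
A unit hogging moment at Y produces rotation L₁/(3EI) + L₂/(3EI) = 4.733/EI.
Slope continuity at Y: θ_0 = M_Y·4.733/EI, so M_Y = 755.5/4.733 = 159.6 kip·ft (hogging).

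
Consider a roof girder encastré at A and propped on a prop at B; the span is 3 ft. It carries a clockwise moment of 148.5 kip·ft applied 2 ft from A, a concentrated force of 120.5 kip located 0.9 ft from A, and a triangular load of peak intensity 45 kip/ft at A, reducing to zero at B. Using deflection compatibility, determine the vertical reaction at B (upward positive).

Take the reaction at B as the redundant and release it; the primary structure is a cantilever fixed at A.
Primary-structure tip deflection at B by superposition:
  clockwise couple 148.5 at a = 2: M₀a(2L − a)/(2EI) = 594/EI
  point load 120.5 at a = 0.9: Pa²(3L − a)/(6EI) = 131.8/EI
  triangular load, peak 45 at the fixed end: w₀L⁴/(30EI) = 121.5/EI
  δ_0 = 847.3/EI
Tip deflection under a unit load at B: L³/(3EI) = 9/EI.
The prop prevents deflection at B: R_B = δ_0/δ_{BB} = 847.3/9 = 94.14 kip.

R_B = 94.14 kip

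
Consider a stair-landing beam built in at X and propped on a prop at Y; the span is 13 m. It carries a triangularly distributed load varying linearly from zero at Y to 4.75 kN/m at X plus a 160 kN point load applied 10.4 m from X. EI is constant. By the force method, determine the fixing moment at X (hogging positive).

Choose R_Y as the redundant. The primary structure is the cantilever fixed at X.
Downward deflection at the released point Y due to the loads:
  triangular load, peak 4.75 at the fixed end: w₀L⁴/(30EI) = 4522/EI
  point load 160 at a = 10.4: Pa²(3L − a)/(6EI) = 82490/EI
  δ_0 = 87012/EI
Tip deflection under a unit load at Y: L³/(3EI) = 732.3/EI.
Compatibility at Y: δ_0 − R_Y·δ_{YY} = 0, so R_Y = 87012/732.3 = 118.8 kN.
Moment equilibrium about X: M_X = Σ(load moments about X) − R_Y·L = 1798 − 118.8×13 = 253.2 kN·m.

M_X = 253.2 kN·m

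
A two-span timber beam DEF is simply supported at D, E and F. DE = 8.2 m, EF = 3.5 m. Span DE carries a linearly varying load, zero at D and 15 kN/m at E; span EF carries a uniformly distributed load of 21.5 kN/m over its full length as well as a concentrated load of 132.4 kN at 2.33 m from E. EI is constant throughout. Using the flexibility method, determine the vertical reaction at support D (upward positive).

Take M_E as the redundant. Released structure: two simple spans DE and EF with a hinge at E.
Discontinuity in slope at E on the released structure — sum the simple-span end rotations:
  span DE: triangular load, peak 15: w₀L³/(45EI) = 183.8/EI
  span EF: UDL 21.5: wL³/(24EI) = 38.41/EI
  span EF: point load 132.4 at a = 2.33: Pab(L + b)/(6LEI) = 80.27/EI
  relative rotation θ_0 = (183.8 + 118.7)/EI = 302.5/EI
A unit hogging moment at E produces rotation L₁/(3EI) + L₂/(3EI) = 3.9/EI.
Compatibility: M_E·(L₁+L₂)/(3EI) = θ_0, giving M_E = 77.55 kN·m (hogging).
Span DE, ΣM about D with M_E applied at E: R_E^{DE}·8.2 = 336.2 + 77.55, so R_E^{DE} = 50.46 kN and R_D = 61.5 − 50.46 = 11.04 kN.

R_D = 11.04 kN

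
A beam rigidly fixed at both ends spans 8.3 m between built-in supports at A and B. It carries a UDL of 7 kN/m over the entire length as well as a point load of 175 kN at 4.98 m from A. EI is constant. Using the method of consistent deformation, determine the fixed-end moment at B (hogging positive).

M_B = 249.3 kN·m

Release both end moments; the primary structure is a simply-supported span AB with redundants M_A and M_B.
On the primary (simply-supported) span, the end slopes from the loading are:
  at A: UDL 7: wL³/(24EI) = 166.8/EI
  at B: UDL 7: wL³/(24EI) = 166.8/EI
  at A: point load 175 at a = 4.98: Pab(L + b)/(6LEI) = 675.1/EI
  at B: point load 175 at a = 4.98: Pab(L + a)/(6LEI) = 771.6/EI
  θ_A0 = 841.9/EI,  θ_B0 = 938.3/EI
Flexibility coefficients: a unit moment at one end gives L/(3EI) there and L/(6EI) at the far end, so f₁₁ = f₂₂ = 2.767/EI and f₁₂ = f₂₁ = 1.383/EI.
Compatibility — zero rotation at each built-in end:
  2.767 M_A + 1.383 M_B = 841.9
  1.383 M_A + 2.767 M_B = 938.3
Solving the pair gives M_A = 179.6 kN·m and M_B = 249.3 kN·m (hogging).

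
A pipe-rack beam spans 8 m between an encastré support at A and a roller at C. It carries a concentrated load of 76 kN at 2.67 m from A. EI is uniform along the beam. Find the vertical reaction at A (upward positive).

R_A = 64.71 kN

Choose R_C as the redundant. The primary structure is the cantilever fixed at A.
Downward deflection at the released point C due to the loads:
  point load 76 at a = 2.67: Pa²(3L − a)/(6EI) = 1926/EI
Tip deflection under a unit load at C: L³/(3EI) = 170.7/EI.
The prop prevents deflection at C: R_C = δ_0/δ_{CC} = 1926/170.7 = 11.29 kN.
Vertical equilibrium: R_A = ΣP − R_C = 76 − 11.29 = 64.71 kN.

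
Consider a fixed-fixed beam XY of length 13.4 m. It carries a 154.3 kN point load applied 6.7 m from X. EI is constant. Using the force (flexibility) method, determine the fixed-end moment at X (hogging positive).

M_X = 258.5 kN·m

Release both end moments; the primary structure is a simply-supported span XY with redundants M_X and M_Y.
End rotations of the released simple span under the applied load (×1/EI):
  at X: point load 154.3 at a = 6.7: Pab(L + b)/(6LEI) = 1732/EI
  at Y: point load 154.3 at a = 6.7: Pab(L + a)/(6LEI) = 1732/EI
  θ_X0 = 1732/EI,  θ_Y0 = 1732/EI
Flexibility coefficients: a unit moment at one end gives L/(3EI) there and L/(6EI) at the far end, so f₁₁ = f₂₂ = 4.467/EI and f₁₂ = f₂₁ = 2.233/EI.
Compatibility — zero rotation at each built-in end:
  4.467 M_X + 2.233 M_Y = 1732
  2.233 M_X + 4.467 M_Y = 1732
Solving the pair gives M_X = 258.5 kN·m and M_Y = 258.5 kN·m (hogging).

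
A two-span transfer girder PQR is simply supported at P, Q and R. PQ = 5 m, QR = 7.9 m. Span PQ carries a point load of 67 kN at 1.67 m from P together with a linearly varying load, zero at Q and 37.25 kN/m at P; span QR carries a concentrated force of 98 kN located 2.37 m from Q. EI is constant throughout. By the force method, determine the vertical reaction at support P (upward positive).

R_P = 81.72 kN

Take M_Q as the redundant. Released structure: two simple spans PQ and QR with a hinge at Q.
Rotations at Q on the released spans (each span's end-slope, ×1/EI):
  span PQ: point load 67 at a = 1.67: Pab(L + a)/(6LEI) = 82.84/EI
  span PQ: triangular load, peak 37.25: 7w₀L³/(360EI) = 90.54/EI
  span QR: point load 98 at a = 2.37: Pab(L + b)/(6LEI) = 363.9/EI
  relative rotation θ_0 = (173.4 + 363.9)/EI = 537.3/EI
A unit hogging moment at Q produces rotation L₁/(3EI) + L₂/(3EI) = 4.3/EI.
Slope continuity at Q: θ_0 = M_Q·4.3/EI, so M_Q = 537.3/4.3 = 125 kN·m (hogging).
Span PQ, ΣM about P with M_Q applied at Q: R_Q^{PQ}·5 = 267.1 + 125, so R_Q^{PQ} = 78.41 kN and R_P = 160.1 − 78.41 = 81.72 kN.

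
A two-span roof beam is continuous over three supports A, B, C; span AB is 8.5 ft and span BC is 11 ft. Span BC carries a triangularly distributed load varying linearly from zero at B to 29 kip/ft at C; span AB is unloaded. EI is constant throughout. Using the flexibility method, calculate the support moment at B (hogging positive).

M_B = 115.5 kip·ft

Release continuity at B by inserting a hinge; the redundant is the internal moment M_B. The primary structure is two simply-supported spans AB and BC.
Discontinuity in slope at B on the released structure — sum the simple-span end rotations:
  span BC: triangular load, peak 29: 7w₀L³/(360EI) = 750.5/EI
  relative rotation θ_0 = (0 + 750.5)/EI = 750.5/EI
A unit hogging moment at B produces rotation L₁/(3EI) + L₂/(3EI) = 6.5/EI.
Slope continuity at B: θ_0 = M_B·6.5/EI, so M_B = 750.5/6.5 = 115.5 kip·ft (hogging).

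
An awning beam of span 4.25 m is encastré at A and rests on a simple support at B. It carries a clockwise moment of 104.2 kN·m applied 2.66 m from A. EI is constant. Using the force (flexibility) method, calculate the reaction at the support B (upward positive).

Take the reaction at B as the redundant and release it; the primary structure is a cantilever fixed at A.
Deflection at B on the released cantilever, summing each load's contribution:
  clockwise couple 104.2 at a = 2.66: M₀a(2L − a)/(2EI) = 809.3/EI
Flexibility coefficient — unit upward force at B: δ_{BB} = L³/(3EI) = 25.59/EI.
Compatibility at B: δ_0 − R_B·δ_{BB} = 0, so R_B = 809.3/25.59 = 31.63 kN.

R_B = 31.63 kN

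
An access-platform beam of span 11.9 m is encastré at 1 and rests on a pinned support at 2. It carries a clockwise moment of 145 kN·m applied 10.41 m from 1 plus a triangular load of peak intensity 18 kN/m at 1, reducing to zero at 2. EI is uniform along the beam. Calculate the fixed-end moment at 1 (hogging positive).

M_1 = 100.8 kN·m

Take the reaction at 2 as the redundant and release it; the primary structure is a cantilever fixed at 1.
Free-end deflection of the primary structure under the applied loading (downward +):
  clockwise couple 145 at a = 10.41: M₀a(2L − a)/(2EI) = 10106/EI
  triangular load, peak 18 at the fixed end: w₀L⁴/(30EI) = 12032/EI
  δ_0 = 22138/EI
Tip deflection under a unit load at 2: L³/(3EI) = 561.7/EI.
The prop prevents deflection at 2: R_2 = δ_0/δ_{22} = 22138/561.7 = 39.41 kN.
Moment equilibrium about 1: M_1 = Σ(load moments about 1) − R_2·L = 569.8 − 39.41×11.9 = 100.8 kN·m.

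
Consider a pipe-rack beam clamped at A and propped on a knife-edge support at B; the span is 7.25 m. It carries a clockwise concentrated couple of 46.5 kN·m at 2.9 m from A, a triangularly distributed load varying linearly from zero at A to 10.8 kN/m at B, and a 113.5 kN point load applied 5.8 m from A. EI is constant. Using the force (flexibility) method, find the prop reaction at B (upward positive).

R_B = 107.6 kN

Remove the prop at B; the released (primary) structure is a cantilever built in at A.
Free-end deflection of the primary structure under the applied loading (downward +):
  clockwise couple 46.5 at a = 2.9: M₀a(2L − a)/(2EI) = 782.1/EI
  triangular load, peak 10.8 at the free end: 11w₀L⁴/(120EI) = 2735/EI
  point load 113.5 at a = 5.8: Pa²(3L − a)/(6EI) = 10150/EI
  δ_0 = 13667/EI
Flexibility coefficient — unit upward force at B: δ_{BB} = L³/(3EI) = 127/EI.
The prop prevents deflection at B: R_B = δ_0/δ_{BB} = 13667/127 = 107.6 kN.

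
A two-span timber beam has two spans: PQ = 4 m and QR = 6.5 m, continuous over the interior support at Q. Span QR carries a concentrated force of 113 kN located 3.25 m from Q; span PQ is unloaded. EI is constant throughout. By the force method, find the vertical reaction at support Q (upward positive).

Insert a hinge at Q; M_Q is the redundant, and each span becomes simply supported.
Rotations at Q on the released spans (each span's end-slope, ×1/EI):
  span QR: point load 113 at a = 3.25: Pab(L + b)/(6LEI) = 298.4/EI
  relative rotation θ_0 = (0 + 298.4)/EI = 298.4/EI
A unit hogging moment at Q produces rotation L₁/(3EI) + L₂/(3EI) = 3.5/EI.
Compatibility: M_Q·(L₁+L₂)/(3EI) = θ_0, giving M_Q = 85.25 kN·m (hogging).
Span PQ, ΣM about P with M_Q applied at Q: R_Q^{PQ}·4 = 0 + 85.25, so R_Q^{PQ} = 21.31 kN and R_P = 0 − 21.31 = -21.31 kN.
Span QR, ΣM about R: R_Q^{QR}·6.5 = 367.2 + 85.25, so R_Q^{QR} = 69.62 kN and R_R = 113 − 69.62 = 43.38 kN.
R_Q = 21.31 + 69.62 = 90.93 kN.

R_Q = 90.93 kN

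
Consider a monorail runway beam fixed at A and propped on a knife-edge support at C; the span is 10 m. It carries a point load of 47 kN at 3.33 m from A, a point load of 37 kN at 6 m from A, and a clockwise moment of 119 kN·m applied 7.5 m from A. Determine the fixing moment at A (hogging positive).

M_A = 100.8 kN·m

Release the roller at C. Primary structure: cantilever fixed at A.
Free-end deflection of the primary structure under the applied loading (downward +):
  point load 47 at a = 3.33: Pa²(3L − a)/(6EI) = 2317/EI
  point load 37 at a = 6: Pa²(3L − a)/(6EI) = 5328/EI
  clockwise couple 119 at a = 7.5: M₀a(2L − a)/(2EI) = 5578/EI
  δ_0 = 13223/EI
Tip deflection under a unit load at C: L³/(3EI) = 333.3/EI.
The prop prevents deflection at C: R_C = δ_0/δ_{CC} = 13223/333.3 = 39.67 kN.
Moment equilibrium about A: M_A = Σ(load moments about A) − R_C·L = 497.5 − 39.67×10 = 100.8 kN·m.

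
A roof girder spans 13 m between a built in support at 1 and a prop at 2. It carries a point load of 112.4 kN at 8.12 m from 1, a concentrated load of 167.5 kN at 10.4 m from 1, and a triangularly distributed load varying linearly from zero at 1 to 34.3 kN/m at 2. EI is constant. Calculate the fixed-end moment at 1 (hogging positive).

M_1 = 782.8 kN·m

Take the reaction at 2 as the redundant and release it; the primary structure is a cantilever fixed at 1.
Downward deflection at the released point 2 due to the loads:
  point load 112.4 at a = 8.12: Pa²(3L − a)/(6EI) = 38142/EI
  point load 167.5 at a = 10.4: Pa²(3L − a)/(6EI) = 86357/EI
  triangular load, peak 34.3 at the free end: 11w₀L⁴/(120EI) = 89801/EI
  δ_0 = 214299/EI
Flexibility coefficient — unit upward force at 2: δ_{22} = L³/(3EI) = 732.3/EI.
Compatibility at 2: δ_0 − R_2·δ_{22} = 0, so R_2 = 214299/732.3 = 292.6 kN.
Moment equilibrium about 1: M_1 = Σ(load moments about 1) − R_2·L = 4587 − 292.6×13 = 782.8 kN·m.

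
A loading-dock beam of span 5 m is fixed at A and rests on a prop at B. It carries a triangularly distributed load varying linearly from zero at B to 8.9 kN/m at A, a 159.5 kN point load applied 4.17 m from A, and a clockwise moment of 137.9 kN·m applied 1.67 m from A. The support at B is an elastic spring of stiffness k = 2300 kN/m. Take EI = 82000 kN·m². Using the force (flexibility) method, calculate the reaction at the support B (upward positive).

Release the roller at B. Primary structure: cantilever fixed at A.
Deflection at B on the released cantilever, summing each load's contribution:
  triangular load, peak 8.9 at the fixed end: w₀L⁴/(30EI) = 185.4/EI
  point load 159.5 at a = 4.17: Pa²(3L − a)/(6EI) = 5006/EI
  clockwise couple 137.9 at a = 1.67: M₀a(2L − a)/(2EI) = 959.2/EI
  δ_0 = 6151/EI
Tip deflection under a unit load at B: L³/(3EI) = 41.67/EI.
With EI = 82000 kN·m²: δ_0 = 0.07501 m and δ_{BB} = 0.000508 m/kN.
Compatibility — the spring shortens by R_B/k under the reaction it provides: δ_0 − R_B·δ_{BB} = R_B/k. With 1/k = 0.000435 m/kN, R_B = δ_0 / (δ_{BB} + 1/k) = 0.07501 / (0.000508 + 0.000435) = 79.55 kN.

R_B = 79.55 kN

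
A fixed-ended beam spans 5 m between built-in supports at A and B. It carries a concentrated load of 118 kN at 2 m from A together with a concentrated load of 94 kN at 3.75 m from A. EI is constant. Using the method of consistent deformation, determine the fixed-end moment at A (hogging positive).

Release both end moments; the primary structure is a simply-supported span AB with redundants M_A and M_B.
On the primary (simply-supported) span, the end slopes from the loading are:
  at A: point load 118 at a = 2: Pab(L + b)/(6LEI) = 188.8/EI
  at B: point load 118 at a = 2: Pab(L + a)/(6LEI) = 165.2/EI
  at A: point load 94 at a = 3.75: Pab(L + b)/(6LEI) = 91.8/EI
  at B: point load 94 at a = 3.75: Pab(L + a)/(6LEI) = 128.5/EI
  θ_A0 = 280.6/EI,  θ_B0 = 293.7/EI
Flexibility coefficients: a unit moment at one end gives L/(3EI) there and L/(6EI) at the far end, so f₁₁ = f₂₂ = 1.667/EI and f₁₂ = f₂₁ = 0.8333/EI.
Compatibility — zero rotation at each built-in end:
  1.667 M_A + 0.8333 M_B = 280.6
  0.8333 M_A + 1.667 M_B = 293.7
Solving the pair gives M_A = 107 kN·m and M_B = 122.7 kN·m (hogging).

M_A = 107 kN·m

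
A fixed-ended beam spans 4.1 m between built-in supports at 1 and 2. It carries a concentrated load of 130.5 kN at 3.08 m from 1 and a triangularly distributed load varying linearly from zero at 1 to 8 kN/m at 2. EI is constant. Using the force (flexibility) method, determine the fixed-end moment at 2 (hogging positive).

Release both end moments; the primary structure is a simply-supported span 12 with redundants M_1 and M_2.
On the primary (simply-supported) span, the end slopes from the loading are:
  at 1: point load 130.5 at a = 3.08: Pab(L + b)/(6LEI) = 85.33/EI
  at 2: point load 130.5 at a = 3.08: Pab(L + a)/(6LEI) = 119.7/EI
  at 1: triangular load, peak 8: 7w₀L³/(360EI) = 10.72/EI
  at 2: triangular load, peak 8: w₀L³/(45EI) = 12.25/EI
  θ_10 = 96.05/EI,  θ_20 = 131.9/EI
Flexibility coefficients: a unit moment at one end gives L/(3EI) there and L/(6EI) at the far end, so f₁₁ = f₂₂ = 1.367/EI and f₁₂ = f₂₁ = 0.6833/EI.
Compatibility — zero rotation at each built-in end:
  1.367 M_1 + 0.6833 M_2 = 96.05
  0.6833 M_1 + 1.367 M_2 = 131.9
Solving the pair gives M_1 = 29.36 kN·m and M_2 = 81.84 kN·m (hogging).

M_2 = 81.84 kN·m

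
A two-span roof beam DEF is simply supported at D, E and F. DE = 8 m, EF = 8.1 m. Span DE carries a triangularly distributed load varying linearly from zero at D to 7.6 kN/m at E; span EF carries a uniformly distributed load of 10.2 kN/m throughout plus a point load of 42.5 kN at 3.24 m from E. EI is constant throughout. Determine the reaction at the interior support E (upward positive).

Take M_E as the redundant. Released structure: two simple spans DE and EF with a hinge at E.
Rotations at E on the released spans (each span's end-slope, ×1/EI):
  span DE: triangular load, peak 7.6: w₀L³/(45EI) = 86.47/EI
  span EF: UDL 10.2: wL³/(24EI) = 225.9/EI
  span EF: point load 42.5 at a = 3.24: Pab(L + b)/(6LEI) = 178.5/EI
  relative rotation θ_0 = (86.47 + 404.3)/EI = 490.8/EI
A unit hogging moment at E produces rotation L₁/(3EI) + L₂/(3EI) = 5.367/EI.
Compatibility: M_E·(L₁+L₂)/(3EI) = θ_0, giving M_E = 91.45 kN·m (hogging).
Span DE, ΣM about D with M_E applied at E: R_E^{DE}·8 = 162.1 + 91.45, so R_E^{DE} = 31.7 kN and R_D = 30.4 − 31.7 = -1.298 kN.
Span EF, ΣM about F: R_E^{EF}·8.1 = 541.2 + 91.45, so R_E^{EF} = 78.1 kN and R_F = 125.1 − 78.1 = 47.02 kN.
R_E = 31.7 + 78.1 = 109.8 kN.

R_E = 109.8 kN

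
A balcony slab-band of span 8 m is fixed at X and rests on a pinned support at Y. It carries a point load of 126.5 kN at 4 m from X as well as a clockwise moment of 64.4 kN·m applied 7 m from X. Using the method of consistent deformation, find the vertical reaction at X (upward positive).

Remove the prop at Y; the released (primary) structure is a cantilever built in at X.
Free-end deflection of the primary structure under the applied loading (downward +):
  point load 126.5 at a = 4: Pa²(3L − a)/(6EI) = 6747/EI
  clockwise couple 64.4 at a = 7: M₀a(2L − a)/(2EI) = 2029/EI
  δ_0 = 8775/EI
Tip deflection under a unit load at Y: L³/(3EI) = 170.7/EI.
The prop prevents deflection at Y: R_Y = δ_0/δ_{YY} = 8775/170.7 = 51.42 kN.
Vertical equilibrium: R_X = ΣP − R_Y = 126.5 − 51.42 = 75.08 kN.

R_X = 75.08 kN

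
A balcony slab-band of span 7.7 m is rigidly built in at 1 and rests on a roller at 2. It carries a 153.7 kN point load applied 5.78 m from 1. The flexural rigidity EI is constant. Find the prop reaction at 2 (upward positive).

Take the reaction at 2 as the redundant and release it; the primary structure is a cantilever fixed at 1.
Downward deflection at the released point 2 due to the loads:
  point load 153.7 at a = 5.78: Pa²(3L − a)/(6EI) = 14823/EI
Flexibility coefficient — unit upward force at 2: δ_{22} = L³/(3EI) = 152.2/EI.
The prop prevents deflection at 2: R_2 = δ_0/δ_{22} = 14823/152.2 = 97.4 kN.

R_2 = 97.4 kN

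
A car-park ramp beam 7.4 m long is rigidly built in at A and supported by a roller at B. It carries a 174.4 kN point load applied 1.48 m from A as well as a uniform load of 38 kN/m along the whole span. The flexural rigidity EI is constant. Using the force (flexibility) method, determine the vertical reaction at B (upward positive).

Choose R_B as the redundant. The primary structure is the cantilever fixed at A.
Primary-structure tip deflection at B by superposition:
  point load 174.4 at a = 1.48: Pa²(3L − a)/(6EI) = 1319/EI
  UDL 38: wL⁴/(8EI) = 14244/EI
  δ_0 = 15563/EI
Flexibility coefficient — unit upward force at B: δ_{BB} = L³/(3EI) = 135.1/EI.
Compatibility at B: δ_0 − R_B·δ_{BB} = 0, so R_B = 15563/135.1 = 115.2 kN.

R_B = 115.2 kN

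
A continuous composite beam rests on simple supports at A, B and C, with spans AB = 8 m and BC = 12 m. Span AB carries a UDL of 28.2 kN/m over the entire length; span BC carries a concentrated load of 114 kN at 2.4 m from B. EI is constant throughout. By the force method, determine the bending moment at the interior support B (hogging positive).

Insert a hinge at B; M_B is the redundant, and each span becomes simply supported.
Rotations at B on the released spans (each span's end-slope, ×1/EI):
  span AB: UDL 28.2: wL³/(24EI) = 601.6/EI
  span BC: point load 114 at a = 2.4: Pab(L + b)/(6LEI) = 788/EI
  relative rotation θ_0 = (601.6 + 788)/EI = 1390/EI
A unit hogging moment at B produces rotation L₁/(3EI) + L₂/(3EI) = 6.667/EI.
Slope continuity at B: θ_0 = M_B·6.667/EI, so M_B = 1390/6.667 = 208.4 kN·m (hogging).

M_B = 208.4 kN·m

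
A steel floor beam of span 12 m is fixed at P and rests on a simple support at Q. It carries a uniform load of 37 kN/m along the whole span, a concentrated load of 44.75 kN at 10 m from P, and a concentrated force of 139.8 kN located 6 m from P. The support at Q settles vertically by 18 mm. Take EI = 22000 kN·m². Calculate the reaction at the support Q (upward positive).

R_Q = 243.2 kN

Remove the prop at Q; the released (primary) structure is a cantilever built in at P.
Free-end deflection of the primary structure under the applied loading (downward +):
  UDL 37: wL⁴/(8EI) = 95904/EI
  point load 44.75 at a = 10: Pa²(3L − a)/(6EI) = 19392/EI
  point load 139.8 at a = 6: Pa²(3L − a)/(6EI) = 25164/EI
  δ_0 = 140460/EI
Flexibility coefficient — unit upward force at Q: δ_{QQ} = L³/(3EI) = 576/EI.
With EI = 22000 kN·m²: δ_0 = 6.3845 m and δ_{QQ} = 0.026182 m/kN.
Compatibility — the beam at Q must follow the support down by 0.018 m: δ_0 − R_Q·δ_{QQ} = 0.018, so R_Q = (6.3845 − 0.018)/0.026182 = 243.2 kN.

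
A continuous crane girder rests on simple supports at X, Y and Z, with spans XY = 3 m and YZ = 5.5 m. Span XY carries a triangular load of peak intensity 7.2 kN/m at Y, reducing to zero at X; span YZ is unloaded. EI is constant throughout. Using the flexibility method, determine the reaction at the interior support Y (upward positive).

R_Y = 7.985 kN

Insert a hinge at Y; M_Y is the redundant, and each span becomes simply supported.
Discontinuity in slope at Y on the released structure — sum the simple-span end rotations:
  span XY: triangular load, peak 7.2: w₀L³/(45EI) = 4.32/EI
  relative rotation θ_0 = (4.32 + 0)/EI = 4.32/EI
A unit hogging moment at Y produces rotation L₁/(3EI) + L₂/(3EI) = 2.833/EI.
Compatibility: M_Y·(L₁+L₂)/(3EI) = θ_0, giving M_Y = 1.525 kN·m (hogging).
Span XY, ΣM about X with M_Y applied at Y: R_Y^{XY}·3 = 21.6 + 1.525, so R_Y^{XY} = 7.708 kN and R_X = 10.8 − 7.708 = 3.092 kN.
Span YZ, ΣM about Z: R_Y^{YZ}·5.5 = 0 + 1.525, so R_Y^{YZ} = 0.2772 kN and R_Z = 0 − 0.2772 = -0.2772 kN.
R_Y = 7.708 + 0.2772 = 7.985 kN.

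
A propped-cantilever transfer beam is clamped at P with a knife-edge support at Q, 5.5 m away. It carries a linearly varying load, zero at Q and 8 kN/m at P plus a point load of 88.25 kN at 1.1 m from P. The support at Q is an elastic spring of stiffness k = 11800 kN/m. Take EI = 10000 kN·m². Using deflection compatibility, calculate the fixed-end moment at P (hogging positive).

Release the roller at Q. Primary structure: cantilever fixed at P.
Downward deflection at the released point Q due to the loads:
  triangular load, peak 8 at the fixed end: w₀L⁴/(30EI) = 244/EI
  point load 88.25 at a = 1.1: Pa²(3L − a)/(6EI) = 274.1/EI
  δ_0 = 518.1/EI
Flexibility coefficient — unit upward force at Q: δ_{QQ} = L³/(3EI) = 55.46/EI.
With EI = 10000 kN·m²: δ_0 = 0.051809 m and δ_{QQ} = 0.005546 m/kN.
Compatibility — the spring shortens by R_Q/k under the reaction it provides: δ_0 − R_Q·δ_{QQ} = R_Q/k. With 1/k = 0.000085 m/kN, R_Q = δ_0 / (δ_{QQ} + 1/k) = 0.051809 / (0.005546 + 0.000085) = 9.201 kN.
Moment equilibrium about P: M_P = Σ(load moments about P) − R_Q·L = 137.4 − 9.201×5.5 = 86.8 kN·m.

M_P = 86.8 kN·m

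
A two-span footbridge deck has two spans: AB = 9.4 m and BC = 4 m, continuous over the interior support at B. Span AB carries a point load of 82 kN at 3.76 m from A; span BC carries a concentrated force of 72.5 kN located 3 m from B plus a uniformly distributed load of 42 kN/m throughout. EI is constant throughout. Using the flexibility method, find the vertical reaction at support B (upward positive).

Insert a hinge at B; M_B is the redundant, and each span becomes simply supported.
End slopes at the hinge B, treating each span as simply supported:
  span AB: point load 82 at a = 3.76: Pab(L + a)/(6LEI) = 405.7/EI
  span BC: point load 72.5 at a = 3: Pab(L + b)/(6LEI) = 45.31/EI
  span BC: UDL 42: wL³/(24EI) = 112/EI
  relative rotation θ_0 = (405.7 + 157.3)/EI = 563.1/EI
A unit hogging moment at B produces rotation L₁/(3EI) + L₂/(3EI) = 4.467/EI.
Compatibility: M_B·(L₁+L₂)/(3EI) = θ_0, giving M_B = 126.1 kN·m (hogging).
Span AB, ΣM about A with M_B applied at B: R_B^{AB}·9.4 = 308.3 + 126.1, so R_B^{AB} = 46.21 kN and R_A = 82 − 46.21 = 35.79 kN.
Span BC, ΣM about C: R_B^{BC}·4 = 408.5 + 126.1, so R_B^{BC} = 133.6 kN and R_C = 240.5 − 133.6 = 106.9 kN.
R_B = 46.21 + 133.6 = 179.9 kN.

R_B = 179.9 kN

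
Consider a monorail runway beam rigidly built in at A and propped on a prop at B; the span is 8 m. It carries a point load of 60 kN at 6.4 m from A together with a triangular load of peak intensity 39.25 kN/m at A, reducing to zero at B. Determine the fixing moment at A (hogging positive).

Release the roller at B. Primary structure: cantilever fixed at A.
Primary-structure tip deflection at B by superposition:
  point load 60 at a = 6.4: Pa²(3L − a)/(6EI) = 7209/EI
  triangular load, peak 39.25 at the fixed end: w₀L⁴/(30EI) = 5359/EI
  δ_0 = 12568/EI
Tip deflection under a unit load at B: L³/(3EI) = 170.7/EI.
The prop prevents deflection at B: R_B = δ_0/δ_{BB} = 12568/170.7 = 73.64 kN.
Moment equilibrium about A: M_A = Σ(load moments about A) − R_B·L = 802.7 − 73.64×8 = 213.5 kN·m.

M_A = 213.5 kN·m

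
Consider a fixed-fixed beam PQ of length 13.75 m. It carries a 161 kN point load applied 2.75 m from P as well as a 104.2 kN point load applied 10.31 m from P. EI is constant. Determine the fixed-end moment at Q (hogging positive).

M_Q = 272.4 kN·m

Release both end moments; the primary structure is a simply-supported span PQ with redundants M_P and M_Q.
On the primary (simply-supported) span, the end slopes from the loading are:
  at P: point load 161 at a = 2.75: Pab(L + b)/(6LEI) = 1461/EI
  at Q: point load 161 at a = 2.75: Pab(L + a)/(6LEI) = 974/EI
  at P: point load 104.2 at a = 10.31: Pab(L + b)/(6LEI) = 770/EI
  at Q: point load 104.2 at a = 10.31: Pab(L + a)/(6LEI) = 1078/EI
  θ_P0 = 2231/EI,  θ_Q0 = 2052/EI
Flexibility coefficients: a unit moment at one end gives L/(3EI) there and L/(6EI) at the far end, so f₁₁ = f₂₂ = 4.583/EI and f₁₂ = f₂₁ = 2.292/EI.
Compatibility — zero rotation at each built-in end:
  4.583 M_P + 2.292 M_Q = 2231
  2.292 M_P + 4.583 M_Q = 2052
Solving the pair gives M_P = 350.6 kN·m and M_Q = 272.4 kN·m (hogging).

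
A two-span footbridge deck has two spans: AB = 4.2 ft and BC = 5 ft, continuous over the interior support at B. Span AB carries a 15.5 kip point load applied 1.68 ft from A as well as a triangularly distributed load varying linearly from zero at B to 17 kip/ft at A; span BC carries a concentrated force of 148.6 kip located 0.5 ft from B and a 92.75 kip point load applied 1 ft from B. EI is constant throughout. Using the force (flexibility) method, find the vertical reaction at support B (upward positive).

Insert a hinge at B; M_B is the redundant, and each span becomes simply supported.
Discontinuity in slope at B on the released structure — sum the simple-span end rotations:
  span AB: point load 15.5 at a = 1.68: Pab(L + a)/(6LEI) = 15.31/EI
  span AB: triangular load, peak 17: 7w₀L³/(360EI) = 24.49/EI
  span BC: point load 148.6 at a = 0.5: Pab(L + b)/(6LEI) = 105.9/EI
  span BC: point load 92.75 at a = 1: Pab(L + b)/(6LEI) = 111.3/EI
  relative rotation θ_0 = (39.8 + 217.2)/EI = 257/EI
A unit hogging moment at B produces rotation L₁/(3EI) + L₂/(3EI) = 3.067/EI.
Slope continuity at B: θ_0 = M_B·3.067/EI, so M_B = 257/3.067 = 83.8 kip·ft (hogging).
Span AB, ΣM about A with M_B applied at B: R_B^{AB}·4.2 = 76.02 + 83.8, so R_B^{AB} = 38.05 kip and R_A = 51.2 − 38.05 = 13.15 kip.
Span BC, ΣM about C: R_B^{BC}·5 = 1040 + 83.8, so R_B^{BC} = 224.7 kip and R_C = 241.3 − 224.7 = 16.65 kip.
R_B = 38.05 + 224.7 = 262.8 kip.

R_B = 262.8 kip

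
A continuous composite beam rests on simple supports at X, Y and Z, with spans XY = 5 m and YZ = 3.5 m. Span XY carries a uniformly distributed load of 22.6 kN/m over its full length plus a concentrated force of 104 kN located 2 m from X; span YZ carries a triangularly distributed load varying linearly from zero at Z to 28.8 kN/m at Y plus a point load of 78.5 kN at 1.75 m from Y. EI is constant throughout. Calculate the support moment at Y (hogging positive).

Release continuity at Y by inserting a hinge; the redundant is the internal moment M_Y. The primary structure is two simply-supported spans XY and YZ.
End slopes at the hinge Y, treating each span as simply supported:
  span XY: UDL 22.6: wL³/(24EI) = 117.7/EI
  span XY: point load 104 at a = 2: Pab(L + a)/(6LEI) = 145.6/EI
  span YZ: triangular load, peak 28.8: w₀L³/(45EI) = 27.44/EI
  span YZ: point load 78.5 at a = 1.75: Pab(L + b)/(6LEI) = 60.1/EI
  relative rotation θ_0 = (263.3 + 87.54)/EI = 350.8/EI
A unit hogging moment at Y produces rotation L₁/(3EI) + L₂/(3EI) = 2.833/EI.
Slope continuity at Y: θ_0 = M_Y·2.833/EI, so M_Y = 350.8/2.833 = 123.8 kN·m (hogging).

M_Y = 123.8 kN·m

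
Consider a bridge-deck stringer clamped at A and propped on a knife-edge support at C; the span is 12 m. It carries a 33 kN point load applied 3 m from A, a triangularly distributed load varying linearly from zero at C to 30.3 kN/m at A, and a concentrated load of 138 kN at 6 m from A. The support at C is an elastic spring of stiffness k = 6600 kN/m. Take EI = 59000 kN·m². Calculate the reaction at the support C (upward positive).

R_C = 81.06 kN

Choose R_C as the redundant. The primary structure is the cantilever fixed at A.
Free-end deflection of the primary structure under the applied loading (downward +):
  point load 33 at a = 3: Pa²(3L − a)/(6EI) = 1634/EI
  triangular load, peak 30.3 at the fixed end: w₀L⁴/(30EI) = 20943/EI
  point load 138 at a = 6: Pa²(3L − a)/(6EI) = 24840/EI
  δ_0 = 47417/EI
Flexibility coefficient — unit upward force at C: δ_{CC} = L³/(3EI) = 576/EI.
With EI = 59000 kN·m²: δ_0 = 0.80368 m and δ_{CC} = 0.009763 m/kN.
Compatibility — the spring shortens by R_C/k under the reaction it provides: δ_0 − R_C·δ_{CC} = R_C/k. With 1/k = 0.000152 m/kN, R_C = δ_0 / (δ_{CC} + 1/k) = 0.80368 / (0.009763 + 0.000152) = 81.06 kN.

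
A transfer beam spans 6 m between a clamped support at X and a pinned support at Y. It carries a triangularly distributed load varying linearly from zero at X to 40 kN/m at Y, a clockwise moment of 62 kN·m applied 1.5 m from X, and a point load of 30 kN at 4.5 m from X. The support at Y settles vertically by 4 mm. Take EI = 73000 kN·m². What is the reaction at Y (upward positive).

R_Y = 87.71 kN

Take the reaction at Y as the redundant and release it; the primary structure is a cantilever fixed at X.
Deflection at Y on the released cantilever, summing each load's contribution:
  triangular load, peak 40 at the free end: 11w₀L⁴/(120EI) = 4752/EI
  clockwise couple 62 at a = 1.5: M₀a(2L − a)/(2EI) = 488.2/EI
  point load 30 at a = 4.5: Pa²(3L − a)/(6EI) = 1367/EI
  δ_0 = 6607/EI
Flexibility coefficient — unit upward force at Y: δ_{YY} = L³/(3EI) = 72/EI.
With EI = 73000 kN·m²: δ_0 = 0.090509 m and δ_{YY} = 0.000986 m/kN.
Compatibility — the beam at Y must follow the support down by 0.004 m: δ_0 − R_Y·δ_{YY} = 0.004, so R_Y = (0.090509 − 0.004)/0.000986 = 87.71 kN.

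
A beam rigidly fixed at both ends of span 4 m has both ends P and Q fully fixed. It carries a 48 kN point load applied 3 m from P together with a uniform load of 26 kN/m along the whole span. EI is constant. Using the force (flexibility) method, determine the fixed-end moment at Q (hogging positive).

M_Q = 61.67 kN·m

Take the two fixed-end moments M_P, M_Q as redundants; the released structure is the simple span PQ.
On the primary (simply-supported) span, the end slopes from the loading are:
  at P: point load 48 at a = 3: Pab(L + b)/(6LEI) = 30/EI
  at Q: point load 48 at a = 3: Pab(L + a)/(6LEI) = 42/EI
  at P: UDL 26: wL³/(24EI) = 69.33/EI
  at Q: UDL 26: wL³/(24EI) = 69.33/EI
  θ_P0 = 99.33/EI,  θ_Q0 = 111.3/EI
Flexibility coefficients: a unit moment at one end gives L/(3EI) there and L/(6EI) at the far end, so f₁₁ = f₂₂ = 1.333/EI and f₁₂ = f₂₁ = 0.6667/EI.
Compatibility — zero rotation at each built-in end:
  1.333 M_P + 0.6667 M_Q = 99.33
  0.6667 M_P + 1.333 M_Q = 111.3
Solving the pair gives M_P = 43.67 kN·m and M_Q = 61.67 kN·m (hogging).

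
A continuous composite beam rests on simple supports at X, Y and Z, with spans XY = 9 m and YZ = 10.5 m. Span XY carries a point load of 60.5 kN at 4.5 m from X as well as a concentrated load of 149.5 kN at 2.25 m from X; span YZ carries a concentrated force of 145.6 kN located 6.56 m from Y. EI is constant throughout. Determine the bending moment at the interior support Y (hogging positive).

M_Y = 252.6 kN·m

Release continuity at Y by inserting a hinge; the redundant is the internal moment M_Y. The primary structure is two simply-supported spans XY and YZ.
Rotations at Y on the released spans (each span's end-slope, ×1/EI):
  span XY: point load 60.5 at a = 4.5: Pab(L + a)/(6LEI) = 306.3/EI
  span XY: point load 149.5 at a = 2.25: Pab(L + a)/(6LEI) = 473/EI
  span YZ: point load 145.6 at a = 6.56: Pab(L + b)/(6LEI) = 862.6/EI
  relative rotation θ_0 = (779.3 + 862.6)/EI = 1642/EI
A unit hogging moment at Y produces rotation L₁/(3EI) + L₂/(3EI) = 6.5/EI.
Compatibility: M_Y·(L₁+L₂)/(3EI) = θ_0, giving M_Y = 252.6 kN·m (hogging).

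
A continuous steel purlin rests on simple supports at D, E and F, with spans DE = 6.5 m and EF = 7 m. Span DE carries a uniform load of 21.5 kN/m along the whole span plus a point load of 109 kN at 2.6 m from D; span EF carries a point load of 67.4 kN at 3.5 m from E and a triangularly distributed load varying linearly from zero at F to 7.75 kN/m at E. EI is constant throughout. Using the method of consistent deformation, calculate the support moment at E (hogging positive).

Take M_E as the redundant. Released structure: two simple spans DE and EF with a hinge at E.
End slopes at the hinge E, treating each span as simply supported:
  span DE: UDL 21.5: wL³/(24EI) = 246/EI
  span DE: point load 109 at a = 2.6: Pab(L + a)/(6LEI) = 257.9/EI
  span EF: point load 67.4 at a = 3.5: Pab(L + b)/(6LEI) = 206.4/EI
  span EF: triangular load, peak 7.75: w₀L³/(45EI) = 59.07/EI
  relative rotation θ_0 = (503.9 + 265.5)/EI = 769.4/EI
A unit hogging moment at E produces rotation L₁/(3EI) + L₂/(3EI) = 4.5/EI.
Compatibility: M_E·(L₁+L₂)/(3EI) = θ_0, giving M_E = 171 kN·m (hogging).

M_E = 171 kN·m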